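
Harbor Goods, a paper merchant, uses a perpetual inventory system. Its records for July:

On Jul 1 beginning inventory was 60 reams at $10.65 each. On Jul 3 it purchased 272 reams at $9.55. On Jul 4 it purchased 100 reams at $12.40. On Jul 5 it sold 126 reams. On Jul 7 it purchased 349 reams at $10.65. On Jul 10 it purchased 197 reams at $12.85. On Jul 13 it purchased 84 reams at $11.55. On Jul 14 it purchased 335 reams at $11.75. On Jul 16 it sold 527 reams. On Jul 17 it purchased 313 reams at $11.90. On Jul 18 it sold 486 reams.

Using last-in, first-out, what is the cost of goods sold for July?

COGS = $13,545.50

Jul 5, 126 sold [LIFO — newest first]: 100 @ $12.40 + 26 @ $9.55 = $1,488.30
Jul 16, 527 sold [LIFO — newest first]: 335 @ $11.75 + 84 @ $11.55 + 108 @ $12.85 = $6,294.25
Jul 18, 486 sold [LIFO — newest first]: 313 @ $11.90 + 89 @ $12.85 + 84 @ $10.65 = $5,762.95
Total COGS = $1,488.30 + $6,294.25 + $5,762.95 = $13,545.50
Ending inventory: 60 @ $10.65 + 246 @ $9.55 + 265 @ $10.65 = $5,810.55
Check: goods available $19,356.05 = COGS $13,545.50 + ending $5,810.55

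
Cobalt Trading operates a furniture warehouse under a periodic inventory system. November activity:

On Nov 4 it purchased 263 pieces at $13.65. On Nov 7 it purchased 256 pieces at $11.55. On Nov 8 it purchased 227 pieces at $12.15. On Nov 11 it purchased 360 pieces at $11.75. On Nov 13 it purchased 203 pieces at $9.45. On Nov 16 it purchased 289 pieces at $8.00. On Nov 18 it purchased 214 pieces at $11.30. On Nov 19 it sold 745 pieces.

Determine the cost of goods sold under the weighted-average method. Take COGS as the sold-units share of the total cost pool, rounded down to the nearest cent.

Nov 19, sell 745: 745/1812 × $20,183.35 → $8,298.34
Ending inventory (cost pool remaining) = $11,885.01
Check: goods available $20,183.35 = COGS $8,298.34 + ending $11,885.01

COGS = $8,298.34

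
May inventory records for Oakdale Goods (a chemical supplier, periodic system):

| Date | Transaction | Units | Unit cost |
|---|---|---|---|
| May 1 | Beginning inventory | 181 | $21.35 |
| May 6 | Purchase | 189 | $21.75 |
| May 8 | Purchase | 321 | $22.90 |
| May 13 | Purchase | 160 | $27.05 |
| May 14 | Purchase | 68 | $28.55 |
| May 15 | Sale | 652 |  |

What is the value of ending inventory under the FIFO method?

May 15, 652 sold [FIFO — oldest first]: 181 @ $21.35 + 189 @ $21.75 + 282 @ $22.90 = $14,432.90
Ending inventory: 39 @ $22.90 + 160 @ $27.05 + 68 @ $28.55 = $7,162.50

Ending inventory = $7,162.50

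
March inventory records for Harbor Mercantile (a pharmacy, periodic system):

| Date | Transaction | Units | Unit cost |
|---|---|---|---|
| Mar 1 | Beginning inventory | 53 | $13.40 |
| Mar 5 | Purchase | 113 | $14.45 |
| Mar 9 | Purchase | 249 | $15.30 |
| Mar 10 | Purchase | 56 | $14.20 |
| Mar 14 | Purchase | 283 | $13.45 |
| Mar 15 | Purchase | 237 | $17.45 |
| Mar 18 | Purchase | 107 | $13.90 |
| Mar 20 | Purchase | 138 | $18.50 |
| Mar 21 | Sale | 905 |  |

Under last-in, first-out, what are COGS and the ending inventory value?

COGS = $14,062.70; ending inventory = $4,867.55

Mar 21, 905 sold [LIFO — newest first]: 138 @ $18.50 + 107 @ $13.90 + 237 @ $17.45 + 283 @ $13.45 + 56 @ $14.20 + 84 @ $15.30 = $14,062.70
Ending inventory: 53 @ $13.40 + 113 @ $14.45 + 165 @ $15.30 = $4,867.55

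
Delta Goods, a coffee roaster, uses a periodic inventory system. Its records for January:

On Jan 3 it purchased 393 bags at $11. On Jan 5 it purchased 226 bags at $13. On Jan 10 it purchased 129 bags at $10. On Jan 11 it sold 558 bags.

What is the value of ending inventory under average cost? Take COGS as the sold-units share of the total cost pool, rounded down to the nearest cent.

Ending inventory = $2,172.05

Jan 11, sell 558: 558/748 × $8,551.00 → $6,378.95
Ending inventory (cost pool remaining) = $2,172.05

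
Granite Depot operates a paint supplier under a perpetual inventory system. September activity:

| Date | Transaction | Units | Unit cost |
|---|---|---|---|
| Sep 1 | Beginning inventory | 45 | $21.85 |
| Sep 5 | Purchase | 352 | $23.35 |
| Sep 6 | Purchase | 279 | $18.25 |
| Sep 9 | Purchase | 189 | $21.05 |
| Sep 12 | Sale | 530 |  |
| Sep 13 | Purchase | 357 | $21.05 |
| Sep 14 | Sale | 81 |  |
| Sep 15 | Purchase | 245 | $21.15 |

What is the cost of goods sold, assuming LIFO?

Sep 12, 530 sold [LIFO — newest first]: 189 @ $21.05 + 279 @ $18.25 + 62 @ $23.35 = $10,517.90
Sep 14, 81 sold [LIFO — newest first]: 81 @ $21.05 = $1,705.05
Total COGS = $10,517.90 + $1,705.05 = $12,222.95
Ending inventory: 45 @ $21.85 + 290 @ $23.35 + 276 @ $21.05 + 245 @ $21.15 = $18,746.30
Check: goods available $30,969.25 = COGS $12,222.95 + ending $18,746.30

COGS = $12,222.95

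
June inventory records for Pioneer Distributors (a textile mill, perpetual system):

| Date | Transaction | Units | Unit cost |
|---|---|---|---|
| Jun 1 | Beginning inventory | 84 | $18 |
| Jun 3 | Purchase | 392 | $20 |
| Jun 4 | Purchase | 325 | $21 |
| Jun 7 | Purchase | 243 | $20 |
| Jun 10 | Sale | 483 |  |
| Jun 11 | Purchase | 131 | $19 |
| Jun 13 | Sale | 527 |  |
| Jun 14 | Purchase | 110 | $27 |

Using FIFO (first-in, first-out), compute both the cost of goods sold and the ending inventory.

Jun 10, 483 sold [FIFO — oldest first]: 84 @ $18 + 392 @ $20 + 7 @ $21 = $9,499
Jun 13, 527 sold [FIFO — oldest first]: 318 @ $21 + 209 @ $20 = $10,858
Total COGS = $9,499 + $10,858 = $20,357
Ending inventory: 34 @ $20 + 131 @ $19 + 110 @ $27 = $6,139

COGS = $20,357; ending inventory = $6,139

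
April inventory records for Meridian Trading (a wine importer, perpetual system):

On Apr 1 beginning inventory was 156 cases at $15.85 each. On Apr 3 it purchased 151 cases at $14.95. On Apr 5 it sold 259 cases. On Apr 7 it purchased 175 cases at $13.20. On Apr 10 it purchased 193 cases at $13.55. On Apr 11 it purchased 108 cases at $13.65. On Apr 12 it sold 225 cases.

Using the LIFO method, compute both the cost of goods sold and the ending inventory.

COGS = $7,028.80; ending inventory = $4,100.60

Apr 5, 259 sold [LIFO — newest first]: 151 @ $14.95 + 108 @ $15.85 = $3,969.25
Apr 12, 225 sold [LIFO — newest first]: 108 @ $13.65 + 117 @ $13.55 = $3,059.55
Total COGS = $3,969.25 + $3,059.55 = $7,028.80
Ending inventory: 48 @ $15.85 + 175 @ $13.20 + 76 @ $13.55 = $4,100.60
Check: goods available $11,129.40 = COGS $7,028.80 + ending $4,100.60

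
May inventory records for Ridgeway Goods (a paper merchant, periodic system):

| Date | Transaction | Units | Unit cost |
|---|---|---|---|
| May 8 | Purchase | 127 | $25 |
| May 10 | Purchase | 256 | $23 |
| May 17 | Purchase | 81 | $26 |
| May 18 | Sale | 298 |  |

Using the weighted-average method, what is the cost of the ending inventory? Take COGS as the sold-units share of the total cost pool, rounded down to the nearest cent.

Ending inventory = $3,995.81

May 18, sell 298: 298/464 × $11,169.00 → $7,173.19
Ending inventory (cost pool remaining) = $3,995.81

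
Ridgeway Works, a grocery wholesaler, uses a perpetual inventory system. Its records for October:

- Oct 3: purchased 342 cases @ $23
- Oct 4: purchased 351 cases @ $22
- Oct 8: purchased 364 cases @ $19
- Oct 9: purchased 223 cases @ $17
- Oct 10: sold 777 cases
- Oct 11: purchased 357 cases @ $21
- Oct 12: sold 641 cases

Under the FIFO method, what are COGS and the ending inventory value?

Oct 10, 777 sold [FIFO — oldest first]: 342 @ $23 + 351 @ $22 + 84 @ $19 = $17,184
Oct 12, 641 sold [FIFO — oldest first]: 280 @ $19 + 223 @ $17 + 138 @ $21 = $12,009
Total COGS = $17,184 + $12,009 = $29,193
Ending inventory: 219 @ $21 = $4,599
Check: goods available $33,792 = COGS $29,193 + ending $4,599

COGS = $29,193; ending inventory = $4,599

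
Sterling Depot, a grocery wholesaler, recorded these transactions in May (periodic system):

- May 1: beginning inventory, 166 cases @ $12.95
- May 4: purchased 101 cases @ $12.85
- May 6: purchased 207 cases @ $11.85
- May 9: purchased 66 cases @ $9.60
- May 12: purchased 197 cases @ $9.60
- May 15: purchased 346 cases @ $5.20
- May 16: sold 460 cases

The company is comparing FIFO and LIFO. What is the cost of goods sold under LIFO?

COGS = $2,893.60

FIFO COGS: 166 @ $12.95 + 101 @ $12.85 + 193 @ $11.85 = $5,734.60
LIFO COGS: 346 @ $5.20 + 114 @ $9.60 = $2,893.60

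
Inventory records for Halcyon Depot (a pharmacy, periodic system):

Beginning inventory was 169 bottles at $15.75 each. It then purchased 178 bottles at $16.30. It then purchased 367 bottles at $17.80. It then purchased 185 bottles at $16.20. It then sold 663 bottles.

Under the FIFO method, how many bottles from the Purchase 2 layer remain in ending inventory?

Sale 1 (663) [FIFO — oldest first]: 169 @ $15.75 + 178 @ $16.30 + 316 @ $17.80 = $11,187.95
Ending inventory: 51 @ $17.80 + 185 @ $16.20 = $3,904.80

51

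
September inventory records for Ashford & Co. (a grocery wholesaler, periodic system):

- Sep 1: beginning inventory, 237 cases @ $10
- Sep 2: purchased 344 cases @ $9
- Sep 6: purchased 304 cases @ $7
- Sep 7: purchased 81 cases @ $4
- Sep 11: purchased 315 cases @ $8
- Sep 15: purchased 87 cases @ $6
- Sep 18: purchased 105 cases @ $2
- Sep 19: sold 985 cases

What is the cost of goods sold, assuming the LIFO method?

Sep 19, 985 sold [LIFO — newest first]: 105 @ $2 + 87 @ $6 + 315 @ $8 + 81 @ $4 + 304 @ $7 + 93 @ $9 = $6,541
Ending inventory: 237 @ $10 + 251 @ $9 = $4,629
Check: goods available $11,170 = COGS $6,541 + ending $4,629

COGS = $6,541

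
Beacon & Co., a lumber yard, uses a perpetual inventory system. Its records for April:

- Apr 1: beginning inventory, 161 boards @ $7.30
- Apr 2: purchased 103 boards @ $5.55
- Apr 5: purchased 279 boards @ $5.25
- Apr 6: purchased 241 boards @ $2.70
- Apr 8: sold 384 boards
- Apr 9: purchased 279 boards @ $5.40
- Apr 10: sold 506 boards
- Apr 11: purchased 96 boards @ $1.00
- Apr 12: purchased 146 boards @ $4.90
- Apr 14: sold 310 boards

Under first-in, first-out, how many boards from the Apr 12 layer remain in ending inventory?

Apr 8, 384 sold [FIFO — oldest first]: 161 @ $7.30 + 103 @ $5.55 + 120 @ $5.25 = $2,376.95
Apr 10, 506 sold [FIFO — oldest first]: 159 @ $5.25 + 241 @ $2.70 + 106 @ $5.40 = $2,057.85
Apr 14, 310 sold [FIFO — oldest first]: 173 @ $5.40 + 96 @ $1.00 + 41 @ $4.90 = $1,231.10
Total COGS = $2,376.95 + $2,057.85 + $1,231.10 = $5,665.90
Ending inventory: 105 @ $4.90 = $514.50

105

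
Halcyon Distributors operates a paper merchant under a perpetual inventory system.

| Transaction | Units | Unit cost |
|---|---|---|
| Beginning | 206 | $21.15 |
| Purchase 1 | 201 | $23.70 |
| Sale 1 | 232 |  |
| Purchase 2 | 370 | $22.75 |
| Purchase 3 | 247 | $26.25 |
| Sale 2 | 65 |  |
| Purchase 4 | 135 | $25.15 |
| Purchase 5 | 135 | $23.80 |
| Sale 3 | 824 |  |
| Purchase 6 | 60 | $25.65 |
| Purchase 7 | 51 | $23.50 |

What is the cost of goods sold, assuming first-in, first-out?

COGS = $26,461.40

Sale 1 (232) [FIFO — oldest first]: 206 @ $21.15 + 26 @ $23.70 = $4,973.10
Sale 2 (65) [FIFO — oldest first]: 65 @ $23.70 = $1,540.50
Sale 3 (824) [FIFO — oldest first]: 110 @ $23.70 + 370 @ $22.75 + 247 @ $26.25 + 97 @ $25.15 = $19,947.80
Total COGS = $4,973.10 + $1,540.50 + $19,947.80 = $26,461.40
Ending inventory: 38 @ $25.15 + 135 @ $23.80 + 60 @ $25.65 + 51 @ $23.50 = $6,906.20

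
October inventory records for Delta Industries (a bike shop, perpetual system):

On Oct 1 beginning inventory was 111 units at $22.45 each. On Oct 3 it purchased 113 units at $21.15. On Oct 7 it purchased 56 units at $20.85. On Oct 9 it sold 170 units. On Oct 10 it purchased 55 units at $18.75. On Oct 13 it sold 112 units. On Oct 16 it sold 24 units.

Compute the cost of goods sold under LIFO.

COGS = $6,429.70

Oct 9, 170 sold [LIFO — newest first]: 56 @ $20.85 + 113 @ $21.15 + 1 @ $22.45 = $3,580.00
Oct 13, 112 sold [LIFO — newest first]: 55 @ $18.75 + 57 @ $22.45 = $2,310.90
Oct 16, 24 sold [LIFO — newest first]: 24 @ $22.45 = $538.80
Total COGS = $3,580.00 + $2,310.90 + $538.80 = $6,429.70
Ending inventory: 29 @ $22.45 = $651.05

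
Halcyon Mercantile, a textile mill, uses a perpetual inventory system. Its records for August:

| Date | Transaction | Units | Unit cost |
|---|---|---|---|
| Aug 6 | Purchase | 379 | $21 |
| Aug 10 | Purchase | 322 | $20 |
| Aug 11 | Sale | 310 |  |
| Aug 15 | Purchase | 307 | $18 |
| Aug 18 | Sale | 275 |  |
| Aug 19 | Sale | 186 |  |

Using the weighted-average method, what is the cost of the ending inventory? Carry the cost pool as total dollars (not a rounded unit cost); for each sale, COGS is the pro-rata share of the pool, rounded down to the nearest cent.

Ending inventory = $4,603.31

After Aug 6: 379 on hand, pool $7,959.00 (≈ $21.0000 each)
After Aug 10: 701 on hand, pool $14,399.00 (≈ $20.5407 each)
Aug 11, sell 310: 310/701 × $14,399.00 → $6,367.60
After Aug 15: 698 on hand, pool $13,557.40 (≈ $19.4232 each)
Aug 18, sell 275: 275/698 × $13,557.40 → $5,341.38
Aug 19, sell 186: 186/423 × $8,216.02 → $3,612.71
Total COGS = $6,367.60 + $5,341.38 + $3,612.71 = $15,321.69
Ending inventory (cost pool remaining) = $4,603.31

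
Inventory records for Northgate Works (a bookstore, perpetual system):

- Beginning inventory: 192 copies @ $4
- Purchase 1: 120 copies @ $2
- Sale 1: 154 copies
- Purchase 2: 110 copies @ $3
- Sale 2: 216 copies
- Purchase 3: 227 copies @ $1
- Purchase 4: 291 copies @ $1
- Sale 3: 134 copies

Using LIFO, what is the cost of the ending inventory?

Sale 1 (154) [LIFO — newest first]: 120 @ $2 + 34 @ $4 = $376
Sale 2 (216) [LIFO — newest first]: 110 @ $3 + 106 @ $4 = $754
Sale 3 (134) [LIFO — newest first]: 134 @ $1 = $134
Total COGS = $376 + $754 + $134 = $1,264
Ending inventory: 52 @ $4 + 227 @ $1 + 157 @ $1 = $592

Ending inventory = $592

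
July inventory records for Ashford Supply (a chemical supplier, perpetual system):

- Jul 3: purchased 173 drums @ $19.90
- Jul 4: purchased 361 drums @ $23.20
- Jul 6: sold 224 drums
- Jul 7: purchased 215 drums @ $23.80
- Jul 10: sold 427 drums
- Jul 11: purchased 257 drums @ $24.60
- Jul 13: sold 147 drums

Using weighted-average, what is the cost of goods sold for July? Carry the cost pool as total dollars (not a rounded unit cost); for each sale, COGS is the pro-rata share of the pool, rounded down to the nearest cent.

After Jul 3: 173 on hand, pool $3,442.70 (≈ $19.9000 each)
After Jul 4: 534 on hand, pool $11,817.90 (≈ $22.1309 each)
Jul 6, sell 224: 224/534 × $11,817.90 → $4,957.32
After Jul 7: 525 on hand, pool $11,977.58 (≈ $22.8144 each)
Jul 10, sell 427: 427/525 × $11,977.58 → $9,741.76
After Jul 11: 355 on hand, pool $8,558.02 (≈ $24.1071 each)
Jul 13, sell 147: 147/355 × $8,558.02 → $3,543.74
Total COGS = $4,957.32 + $9,741.76 + $3,543.74 = $18,242.82
Ending inventory (cost pool remaining) = $5,014.28

COGS = $18,242.82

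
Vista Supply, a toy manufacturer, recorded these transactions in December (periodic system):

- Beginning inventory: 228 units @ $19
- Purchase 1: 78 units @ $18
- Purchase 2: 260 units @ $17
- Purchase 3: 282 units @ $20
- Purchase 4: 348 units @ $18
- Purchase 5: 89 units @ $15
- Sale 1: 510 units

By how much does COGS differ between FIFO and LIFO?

$145

FIFO COGS: 228 @ $19 + 78 @ $18 + 204 @ $17 = $9,204
LIFO COGS: 89 @ $15 + 348 @ $18 + 73 @ $20 = $9,059
Difference = |$9,204 − $9,059| = $145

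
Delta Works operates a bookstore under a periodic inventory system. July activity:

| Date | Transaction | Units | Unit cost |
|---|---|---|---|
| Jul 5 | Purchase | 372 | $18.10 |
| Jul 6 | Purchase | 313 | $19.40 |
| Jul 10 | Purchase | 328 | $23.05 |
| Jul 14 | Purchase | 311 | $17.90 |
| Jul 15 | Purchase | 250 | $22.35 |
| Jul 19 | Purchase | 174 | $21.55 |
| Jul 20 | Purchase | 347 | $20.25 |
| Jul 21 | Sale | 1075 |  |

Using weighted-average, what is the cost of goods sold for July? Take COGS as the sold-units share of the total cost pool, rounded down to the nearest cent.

COGS = $21,703.53

Jul 21, sell 1075: 1075/2095 × $42,296.65 → $21,703.53
Ending inventory (cost pool remaining) = $20,593.12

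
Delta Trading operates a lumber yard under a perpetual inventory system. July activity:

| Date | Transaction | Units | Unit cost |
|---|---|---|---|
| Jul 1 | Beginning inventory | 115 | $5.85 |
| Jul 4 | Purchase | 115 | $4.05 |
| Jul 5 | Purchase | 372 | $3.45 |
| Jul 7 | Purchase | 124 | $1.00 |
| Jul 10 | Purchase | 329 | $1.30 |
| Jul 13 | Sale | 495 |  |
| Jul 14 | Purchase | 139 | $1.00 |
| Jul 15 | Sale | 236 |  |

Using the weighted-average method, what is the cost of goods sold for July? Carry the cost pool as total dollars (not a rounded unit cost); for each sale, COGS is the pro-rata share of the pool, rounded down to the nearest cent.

After Jul 1: 115 on hand, pool $672.75 (≈ $5.8500 each)
After Jul 4: 230 on hand, pool $1,138.50 (≈ $4.9500 each)
After Jul 5: 602 on hand, pool $2,421.90 (≈ $4.0231 each)
After Jul 7: 726 on hand, pool $2,545.90 (≈ $3.5067 each)
After Jul 10: 1055 on hand, pool $2,973.60 (≈ $2.8186 each)
Jul 13, sell 495: 495/1055 × $2,973.60 → $1,395.19
After Jul 14: 699 on hand, pool $1,717.41 (≈ $2.4570 each)
Jul 15, sell 236: 236/699 × $1,717.41 → $579.84
Total COGS = $1,395.19 + $579.84 = $1,975.03
Ending inventory (cost pool remaining) = $1,137.57

COGS = $1,975.03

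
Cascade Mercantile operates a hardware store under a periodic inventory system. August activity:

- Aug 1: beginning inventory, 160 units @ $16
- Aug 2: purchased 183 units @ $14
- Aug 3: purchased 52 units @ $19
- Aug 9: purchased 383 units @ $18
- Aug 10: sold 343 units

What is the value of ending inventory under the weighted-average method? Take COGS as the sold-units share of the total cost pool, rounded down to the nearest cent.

Aug 10, sell 343: 343/778 × $13,004.00 → $5,733.12
Ending inventory (cost pool remaining) = $7,270.88
Check: goods available $13,004.00 = COGS $5,733.12 + ending $7,270.88

Ending inventory = $7,270.88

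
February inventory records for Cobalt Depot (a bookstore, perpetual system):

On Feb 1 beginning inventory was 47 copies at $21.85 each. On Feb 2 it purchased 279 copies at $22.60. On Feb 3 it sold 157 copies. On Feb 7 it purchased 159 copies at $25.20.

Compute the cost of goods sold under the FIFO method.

COGS = $3,512.95

Feb 3, 157 sold [FIFO — oldest first]: 47 @ $21.85 + 110 @ $22.60 = $3,512.95
Ending inventory: 169 @ $22.60 + 159 @ $25.20 = $7,826.20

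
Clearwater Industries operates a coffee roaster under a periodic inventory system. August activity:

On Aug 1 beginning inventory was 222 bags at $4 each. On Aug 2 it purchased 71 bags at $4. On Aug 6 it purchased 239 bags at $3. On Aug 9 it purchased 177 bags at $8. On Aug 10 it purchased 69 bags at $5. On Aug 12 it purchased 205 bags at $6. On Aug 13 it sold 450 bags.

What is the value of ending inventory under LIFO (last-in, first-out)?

Aug 13, 450 sold [LIFO — newest first]: 205 @ $6 + 69 @ $5 + 176 @ $8 = $2,983
Ending inventory: 222 @ $4 + 71 @ $4 + 239 @ $3 + 1 @ $8 = $1,897

Ending inventory = $1,897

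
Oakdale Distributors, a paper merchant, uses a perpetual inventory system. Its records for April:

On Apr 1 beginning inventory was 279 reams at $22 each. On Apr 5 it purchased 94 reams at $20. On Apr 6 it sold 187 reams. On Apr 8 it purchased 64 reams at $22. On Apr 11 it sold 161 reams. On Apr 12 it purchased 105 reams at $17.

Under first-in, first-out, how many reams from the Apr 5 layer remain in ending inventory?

25

Apr 6, 187 sold [FIFO — oldest first]: 187 @ $22 = $4,114
Apr 11, 161 sold [FIFO — oldest first]: 92 @ $22 + 69 @ $20 = $3,404
Total COGS = $4,114 + $3,404 = $7,518
Ending inventory: 25 @ $20 + 64 @ $22 + 105 @ $17 = $3,693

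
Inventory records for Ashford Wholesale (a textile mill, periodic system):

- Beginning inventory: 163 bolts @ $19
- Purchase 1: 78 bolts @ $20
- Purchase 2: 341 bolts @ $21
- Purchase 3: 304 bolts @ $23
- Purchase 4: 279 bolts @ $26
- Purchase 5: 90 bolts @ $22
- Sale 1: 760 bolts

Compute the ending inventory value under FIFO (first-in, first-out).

Ending inventory = $12,132

Sale 1 (760) [FIFO — oldest first]: 163 @ $19 + 78 @ $20 + 341 @ $21 + 178 @ $23 = $15,912
Ending inventory: 126 @ $23 + 279 @ $26 + 90 @ $22 = $12,132
Check: goods available $28,044 = COGS $15,912 + ending $12,132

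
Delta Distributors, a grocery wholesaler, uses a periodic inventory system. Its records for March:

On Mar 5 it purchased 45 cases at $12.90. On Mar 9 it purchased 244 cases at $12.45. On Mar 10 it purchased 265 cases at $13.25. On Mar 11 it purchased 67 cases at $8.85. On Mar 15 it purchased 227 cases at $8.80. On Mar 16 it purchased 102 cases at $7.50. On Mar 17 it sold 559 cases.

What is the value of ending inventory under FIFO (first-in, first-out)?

Ending inventory = $3,311.30

Mar 17, 559 sold [FIFO — oldest first]: 45 @ $12.90 + 244 @ $12.45 + 265 @ $13.25 + 5 @ $8.85 = $7,173.80
Ending inventory: 62 @ $8.85 + 227 @ $8.80 + 102 @ $7.50 = $3,311.30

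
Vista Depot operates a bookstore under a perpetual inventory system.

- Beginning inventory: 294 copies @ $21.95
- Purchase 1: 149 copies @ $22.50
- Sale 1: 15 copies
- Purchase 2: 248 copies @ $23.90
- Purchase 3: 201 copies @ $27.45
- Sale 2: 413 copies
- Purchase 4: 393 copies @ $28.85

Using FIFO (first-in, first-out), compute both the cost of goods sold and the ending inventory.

Sale 1 (15) [FIFO — oldest first]: 15 @ $21.95 = $329.25
Sale 2 (413) [FIFO — oldest first]: 279 @ $21.95 + 134 @ $22.50 = $9,139.05
Total COGS = $329.25 + $9,139.05 = $9,468.30
Ending inventory: 15 @ $22.50 + 248 @ $23.90 + 201 @ $27.45 + 393 @ $28.85 = $23,120.20
Check: goods available $32,588.50 = COGS $9,468.30 + ending $23,120.20

COGS = $9,468.30; ending inventory = $23,120.20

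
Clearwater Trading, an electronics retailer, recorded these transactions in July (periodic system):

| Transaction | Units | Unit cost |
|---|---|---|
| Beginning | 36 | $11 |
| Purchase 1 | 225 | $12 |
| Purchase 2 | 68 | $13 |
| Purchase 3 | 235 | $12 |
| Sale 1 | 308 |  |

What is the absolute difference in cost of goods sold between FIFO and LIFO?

$57

FIFO COGS: 36 @ $11 + 225 @ $12 + 47 @ $13 = $3,707
LIFO COGS: 235 @ $12 + 68 @ $13 + 5 @ $12 = $3,764
Difference = |$3,707 − $3,764| = $57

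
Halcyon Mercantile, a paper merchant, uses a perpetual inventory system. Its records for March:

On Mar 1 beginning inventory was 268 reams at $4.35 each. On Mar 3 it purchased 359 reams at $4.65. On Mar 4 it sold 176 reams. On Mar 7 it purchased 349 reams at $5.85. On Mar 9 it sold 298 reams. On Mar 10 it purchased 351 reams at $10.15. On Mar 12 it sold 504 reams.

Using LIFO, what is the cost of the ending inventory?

Ending inventory = $1,542.45

Mar 4, 176 sold [LIFO — newest first]: 176 @ $4.65 = $818.40
Mar 9, 298 sold [LIFO — newest first]: 298 @ $5.85 = $1,743.30
Mar 12, 504 sold [LIFO — newest first]: 351 @ $10.15 + 51 @ $5.85 + 102 @ $4.65 = $4,335.30
Total COGS = $818.40 + $1,743.30 + $4,335.30 = $6,897.00
Ending inventory: 268 @ $4.35 + 81 @ $4.65 = $1,542.45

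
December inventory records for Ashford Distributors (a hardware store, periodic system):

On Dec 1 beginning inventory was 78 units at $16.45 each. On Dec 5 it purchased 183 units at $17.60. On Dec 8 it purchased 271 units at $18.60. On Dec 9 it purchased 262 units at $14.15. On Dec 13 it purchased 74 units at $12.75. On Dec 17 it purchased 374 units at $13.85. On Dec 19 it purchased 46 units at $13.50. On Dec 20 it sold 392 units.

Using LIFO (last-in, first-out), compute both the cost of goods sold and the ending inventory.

COGS = $5,413.10; ending inventory = $14,583.10

Dec 20, 392 sold [LIFO — newest first]: 46 @ $13.50 + 346 @ $13.85 = $5,413.10
Ending inventory: 78 @ $16.45 + 183 @ $17.60 + 271 @ $18.60 + 262 @ $14.15 + 74 @ $12.75 + 28 @ $13.85 = $14,583.10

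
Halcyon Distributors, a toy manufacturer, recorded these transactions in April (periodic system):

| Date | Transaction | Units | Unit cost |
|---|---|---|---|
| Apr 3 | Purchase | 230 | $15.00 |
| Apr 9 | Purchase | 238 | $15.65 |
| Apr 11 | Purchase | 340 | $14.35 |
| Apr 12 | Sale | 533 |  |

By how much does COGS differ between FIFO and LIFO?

FIFO COGS: 230 @ $15.00 + 238 @ $15.65 + 65 @ $14.35 = $8,107.45
LIFO COGS: 340 @ $14.35 + 193 @ $15.65 = $7,899.45
Difference = |$8,107.45 − $7,899.45| = $208.00

$208.00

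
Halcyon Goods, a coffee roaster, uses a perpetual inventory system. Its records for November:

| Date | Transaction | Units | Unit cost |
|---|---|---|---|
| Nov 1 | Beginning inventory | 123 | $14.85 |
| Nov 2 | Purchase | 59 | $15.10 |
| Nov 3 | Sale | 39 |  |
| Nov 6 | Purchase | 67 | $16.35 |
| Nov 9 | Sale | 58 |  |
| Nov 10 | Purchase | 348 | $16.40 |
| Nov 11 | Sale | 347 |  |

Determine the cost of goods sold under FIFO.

COGS = $7,010.90

Nov 3, 39 sold [FIFO — oldest first]: 39 @ $14.85 = $579.15
Nov 9, 58 sold [FIFO — oldest first]: 58 @ $14.85 = $861.30
Nov 11, 347 sold [FIFO — oldest first]: 26 @ $14.85 + 59 @ $15.10 + 67 @ $16.35 + 195 @ $16.40 = $5,570.45
Total COGS = $579.15 + $861.30 + $5,570.45 = $7,010.90
Ending inventory: 153 @ $16.40 = $2,509.20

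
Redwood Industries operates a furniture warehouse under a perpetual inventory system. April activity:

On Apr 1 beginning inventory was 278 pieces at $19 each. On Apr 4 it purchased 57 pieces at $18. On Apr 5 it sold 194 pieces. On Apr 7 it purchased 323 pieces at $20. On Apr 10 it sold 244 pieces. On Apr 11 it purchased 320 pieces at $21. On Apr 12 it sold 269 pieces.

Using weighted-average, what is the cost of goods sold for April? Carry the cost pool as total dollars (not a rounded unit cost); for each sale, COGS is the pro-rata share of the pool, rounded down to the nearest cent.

After Apr 1: 278 on hand, pool $5,282.00 (≈ $19.0000 each)
After Apr 4: 335 on hand, pool $6,308.00 (≈ $18.8299 each)
Apr 5, sell 194: 194/335 × $6,308.00 → $3,652.99
After Apr 7: 464 on hand, pool $9,115.01 (≈ $19.6444 each)
Apr 10, sell 244: 244/464 × $9,115.01 → $4,793.23
After Apr 11: 540 on hand, pool $11,041.78 (≈ $20.4477 each)
Apr 12, sell 269: 269/540 × $11,041.78 → $5,500.44
Total COGS = $3,652.99 + $4,793.23 + $5,500.44 = $13,946.66
Ending inventory (cost pool remaining) = $5,541.34
Check: goods available $19,488.00 = COGS $13,946.66 + ending $5,541.34

COGS = $13,946.66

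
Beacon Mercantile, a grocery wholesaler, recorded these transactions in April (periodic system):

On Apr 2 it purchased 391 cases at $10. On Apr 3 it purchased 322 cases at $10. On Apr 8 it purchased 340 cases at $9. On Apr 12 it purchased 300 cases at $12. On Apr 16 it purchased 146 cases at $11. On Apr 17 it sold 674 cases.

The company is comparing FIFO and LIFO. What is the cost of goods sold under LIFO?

FIFO COGS: 391 @ $10 + 283 @ $10 = $6,740
LIFO COGS: 146 @ $11 + 300 @ $12 + 228 @ $9 = $7,258

COGS = $7,258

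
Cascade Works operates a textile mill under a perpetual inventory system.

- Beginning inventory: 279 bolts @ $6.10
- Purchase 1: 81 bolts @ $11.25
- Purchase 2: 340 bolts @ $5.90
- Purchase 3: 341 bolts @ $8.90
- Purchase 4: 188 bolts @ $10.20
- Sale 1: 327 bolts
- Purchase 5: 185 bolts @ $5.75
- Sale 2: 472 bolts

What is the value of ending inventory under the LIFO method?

Ending inventory = $4,117.65

Sale 1 (327) [LIFO — newest first]: 188 @ $10.20 + 139 @ $8.90 = $3,154.70
Sale 2 (472) [LIFO — newest first]: 185 @ $5.75 + 202 @ $8.90 + 85 @ $5.90 = $3,363.05
Total COGS = $3,154.70 + $3,363.05 = $6,517.75
Ending inventory: 279 @ $6.10 + 81 @ $11.25 + 255 @ $5.90 = $4,117.65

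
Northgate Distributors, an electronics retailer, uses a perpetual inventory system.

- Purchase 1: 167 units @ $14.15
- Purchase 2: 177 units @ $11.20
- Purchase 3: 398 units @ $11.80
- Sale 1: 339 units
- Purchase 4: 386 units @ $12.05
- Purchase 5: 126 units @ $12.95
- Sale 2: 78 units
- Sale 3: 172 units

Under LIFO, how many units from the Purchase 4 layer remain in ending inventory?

262

Sale 1 (339) [LIFO — newest first]: 339 @ $11.80 = $4,000.20
Sale 2 (78) [LIFO — newest first]: 78 @ $12.95 = $1,010.10
Sale 3 (172) [LIFO — newest first]: 48 @ $12.95 + 124 @ $12.05 = $2,115.80
Total COGS = $4,000.20 + $1,010.10 + $2,115.80 = $7,126.10
Ending inventory: 167 @ $14.15 + 177 @ $11.20 + 59 @ $11.80 + 262 @ $12.05 = $8,198.75
Check: goods available $15,324.85 = COGS $7,126.10 + ending $8,198.75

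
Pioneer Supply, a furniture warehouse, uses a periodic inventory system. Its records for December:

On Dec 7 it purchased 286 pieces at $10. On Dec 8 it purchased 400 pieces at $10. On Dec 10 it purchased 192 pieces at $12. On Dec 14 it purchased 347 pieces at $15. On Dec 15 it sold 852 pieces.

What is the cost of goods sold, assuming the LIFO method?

COGS = $10,639

Dec 15, 852 sold [LIFO — newest first]: 347 @ $15 + 192 @ $12 + 313 @ $10 = $10,639
Ending inventory: 286 @ $10 + 87 @ $10 = $3,730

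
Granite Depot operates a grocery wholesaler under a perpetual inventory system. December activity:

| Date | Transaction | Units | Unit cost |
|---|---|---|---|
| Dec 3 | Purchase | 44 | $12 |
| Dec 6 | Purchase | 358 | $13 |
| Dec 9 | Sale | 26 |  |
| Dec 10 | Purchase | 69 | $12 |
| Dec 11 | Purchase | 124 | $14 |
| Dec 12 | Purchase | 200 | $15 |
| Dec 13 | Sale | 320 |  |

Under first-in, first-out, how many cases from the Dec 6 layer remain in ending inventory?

56

Dec 9, 26 sold [FIFO — oldest first]: 26 @ $12 = $312
Dec 13, 320 sold [FIFO — oldest first]: 18 @ $12 + 302 @ $13 = $4,142
Total COGS = $312 + $4,142 = $4,454
Ending inventory: 56 @ $13 + 69 @ $12 + 124 @ $14 + 200 @ $15 = $6,292
Check: goods available $10,746 = COGS $4,454 + ending $6,292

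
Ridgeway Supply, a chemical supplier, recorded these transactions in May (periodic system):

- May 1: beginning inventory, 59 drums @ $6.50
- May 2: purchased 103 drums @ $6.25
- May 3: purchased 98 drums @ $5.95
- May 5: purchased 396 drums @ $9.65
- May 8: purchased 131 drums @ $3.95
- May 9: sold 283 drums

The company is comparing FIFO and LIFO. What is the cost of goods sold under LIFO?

COGS = $1,984.25

FIFO COGS: 59 @ $6.50 + 103 @ $6.25 + 98 @ $5.95 + 23 @ $9.65 = $1,832.30
LIFO COGS: 131 @ $3.95 + 152 @ $9.65 = $1,984.25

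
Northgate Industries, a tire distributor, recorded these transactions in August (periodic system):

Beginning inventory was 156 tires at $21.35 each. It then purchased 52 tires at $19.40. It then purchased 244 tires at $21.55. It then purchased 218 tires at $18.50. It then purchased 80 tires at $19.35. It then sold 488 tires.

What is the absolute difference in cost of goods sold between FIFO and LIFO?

FIFO COGS: 156 @ $21.35 + 52 @ $19.40 + 244 @ $21.55 + 36 @ $18.50 = $10,263.60
LIFO COGS: 80 @ $19.35 + 218 @ $18.50 + 190 @ $21.55 = $9,675.50
Difference = |$10,263.60 − $9,675.50| = $588.10

$588.10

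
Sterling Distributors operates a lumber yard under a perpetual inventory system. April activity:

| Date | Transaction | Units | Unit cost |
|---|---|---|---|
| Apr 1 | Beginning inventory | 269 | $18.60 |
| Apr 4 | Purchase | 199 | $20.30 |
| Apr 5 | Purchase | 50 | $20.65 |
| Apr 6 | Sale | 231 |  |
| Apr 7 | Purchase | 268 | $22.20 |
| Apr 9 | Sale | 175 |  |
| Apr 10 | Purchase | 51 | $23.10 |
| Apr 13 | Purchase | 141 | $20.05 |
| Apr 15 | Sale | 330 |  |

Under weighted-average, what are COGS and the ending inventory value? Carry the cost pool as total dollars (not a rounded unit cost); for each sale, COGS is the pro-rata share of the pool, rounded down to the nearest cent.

After Apr 1: 269 on hand, pool $5,003.40 (≈ $18.6000 each)
After Apr 4: 468 on hand, pool $9,043.10 (≈ $19.3229 each)
After Apr 5: 518 on hand, pool $10,075.60 (≈ $19.4510 each)
Apr 6, sell 231: 231/518 × $10,075.60 → $4,493.17
After Apr 7: 555 on hand, pool $11,532.03 (≈ $20.7784 each)
Apr 9, sell 175: 175/555 × $11,532.03 → $3,636.22
After Apr 10: 431 on hand, pool $9,073.91 (≈ $21.0532 each)
After Apr 13: 572 on hand, pool $11,900.96 (≈ $20.8059 each)
Apr 15, sell 330: 330/572 × $11,900.96 → $6,865.93
Total COGS = $4,493.17 + $3,636.22 + $6,865.93 = $14,995.32
Ending inventory (cost pool remaining) = $5,035.03

COGS = $14,995.32; ending inventory = $5,035.03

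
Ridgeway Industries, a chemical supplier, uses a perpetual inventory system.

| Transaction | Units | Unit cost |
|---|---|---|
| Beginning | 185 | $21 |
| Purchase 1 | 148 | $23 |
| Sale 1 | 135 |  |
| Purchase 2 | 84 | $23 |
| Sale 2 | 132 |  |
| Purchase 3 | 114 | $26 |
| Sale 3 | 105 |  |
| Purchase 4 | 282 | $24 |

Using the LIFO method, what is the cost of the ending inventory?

Ending inventory = $10,152

Sale 1 (135) [LIFO — newest first]: 135 @ $23 = $3,105
Sale 2 (132) [LIFO — newest first]: 84 @ $23 + 13 @ $23 + 35 @ $21 = $2,966
Sale 3 (105) [LIFO — newest first]: 105 @ $26 = $2,730
Total COGS = $3,105 + $2,966 + $2,730 = $8,801
Ending inventory: 150 @ $21 + 9 @ $26 + 282 @ $24 = $10,152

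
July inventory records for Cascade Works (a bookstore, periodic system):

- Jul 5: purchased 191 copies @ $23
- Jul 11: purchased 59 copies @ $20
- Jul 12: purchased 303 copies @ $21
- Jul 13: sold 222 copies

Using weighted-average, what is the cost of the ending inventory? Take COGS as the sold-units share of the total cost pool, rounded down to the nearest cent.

Jul 13, sell 222: 222/553 × $11,936.00 → $4,791.66
Ending inventory (cost pool remaining) = $7,144.34

Ending inventory = $7,144.34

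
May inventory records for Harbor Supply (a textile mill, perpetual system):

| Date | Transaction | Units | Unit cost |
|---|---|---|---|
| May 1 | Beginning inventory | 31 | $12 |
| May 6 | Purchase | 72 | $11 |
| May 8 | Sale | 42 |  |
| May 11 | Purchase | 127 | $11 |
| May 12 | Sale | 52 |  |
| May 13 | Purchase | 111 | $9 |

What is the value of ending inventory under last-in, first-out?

Ending inventory = $2,526

May 8, 42 sold [LIFO — newest first]: 42 @ $11 = $462
May 12, 52 sold [LIFO — newest first]: 52 @ $11 = $572
Total COGS = $462 + $572 = $1,034
Ending inventory: 31 @ $12 + 30 @ $11 + 75 @ $11 + 111 @ $9 = $2,526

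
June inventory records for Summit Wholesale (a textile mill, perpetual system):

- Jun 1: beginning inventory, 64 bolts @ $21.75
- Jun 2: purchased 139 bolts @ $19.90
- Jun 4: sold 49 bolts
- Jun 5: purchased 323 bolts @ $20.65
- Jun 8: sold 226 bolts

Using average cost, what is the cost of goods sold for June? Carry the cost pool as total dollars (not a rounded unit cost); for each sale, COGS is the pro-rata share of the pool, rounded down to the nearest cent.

After Jun 1: 64 on hand, pool $1,392.00 (≈ $21.7500 each)
After Jun 2: 203 on hand, pool $4,158.10 (≈ $20.4833 each)
Jun 4, sell 49: 49/203 × $4,158.10 → $1,003.67
After Jun 5: 477 on hand, pool $9,824.38 (≈ $20.5962 each)
Jun 8, sell 226: 226/477 × $9,824.38 → $4,654.73
Total COGS = $1,003.67 + $4,654.73 = $5,658.40
Ending inventory (cost pool remaining) = $5,169.65
Check: goods available $10,828.05 = COGS $5,658.40 + ending $5,169.65

COGS = $5,658.40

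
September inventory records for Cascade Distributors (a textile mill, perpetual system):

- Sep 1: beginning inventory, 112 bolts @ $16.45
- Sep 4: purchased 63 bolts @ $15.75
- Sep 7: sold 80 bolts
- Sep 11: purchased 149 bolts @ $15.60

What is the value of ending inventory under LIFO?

Sep 7, 80 sold [LIFO — newest first]: 63 @ $15.75 + 17 @ $16.45 = $1,271.90
Ending inventory: 95 @ $16.45 + 149 @ $15.60 = $3,887.15
Check: goods available $5,159.05 = COGS $1,271.90 + ending $3,887.15

Ending inventory = $3,887.15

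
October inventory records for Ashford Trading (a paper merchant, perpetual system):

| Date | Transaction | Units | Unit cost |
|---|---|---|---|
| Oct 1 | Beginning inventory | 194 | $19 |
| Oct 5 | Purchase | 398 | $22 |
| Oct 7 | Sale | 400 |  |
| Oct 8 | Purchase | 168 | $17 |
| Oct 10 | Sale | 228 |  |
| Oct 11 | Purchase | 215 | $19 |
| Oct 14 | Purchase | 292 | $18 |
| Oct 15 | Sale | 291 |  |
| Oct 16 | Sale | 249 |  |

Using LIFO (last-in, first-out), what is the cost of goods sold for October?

COGS = $22,758

Oct 7, 400 sold [LIFO — newest first]: 398 @ $22 + 2 @ $19 = $8,794
Oct 10, 228 sold [LIFO — newest first]: 168 @ $17 + 60 @ $19 = $3,996
Oct 15, 291 sold [LIFO — newest first]: 291 @ $18 = $5,238
Oct 16, 249 sold [LIFO — newest first]: 1 @ $18 + 215 @ $19 + 33 @ $19 = $4,730
Total COGS = $8,794 + $3,996 + $5,238 + $4,730 = $22,758
Ending inventory: 99 @ $19 = $1,881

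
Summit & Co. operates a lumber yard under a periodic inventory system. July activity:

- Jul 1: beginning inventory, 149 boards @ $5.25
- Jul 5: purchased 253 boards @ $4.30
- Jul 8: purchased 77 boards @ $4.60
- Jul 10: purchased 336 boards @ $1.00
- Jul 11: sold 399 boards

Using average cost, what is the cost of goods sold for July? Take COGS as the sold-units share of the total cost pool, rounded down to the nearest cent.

Jul 11, sell 399: 399/815 × $2,560.35 → $1,253.47
Ending inventory (cost pool remaining) = $1,306.88

COGS = $1,253.47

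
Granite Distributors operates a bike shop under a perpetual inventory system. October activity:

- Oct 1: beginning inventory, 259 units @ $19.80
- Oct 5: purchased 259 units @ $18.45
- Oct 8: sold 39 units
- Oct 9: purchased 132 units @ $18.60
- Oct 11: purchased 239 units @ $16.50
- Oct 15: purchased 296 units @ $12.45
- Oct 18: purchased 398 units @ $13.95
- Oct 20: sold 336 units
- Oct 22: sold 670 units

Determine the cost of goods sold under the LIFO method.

Oct 8, 39 sold [LIFO — newest first]: 39 @ $18.45 = $719.55
Oct 20, 336 sold [LIFO — newest first]: 336 @ $13.95 = $4,687.20
Oct 22, 670 sold [LIFO — newest first]: 62 @ $13.95 + 296 @ $12.45 + 239 @ $16.50 + 73 @ $18.60 = $9,851.40
Total COGS = $719.55 + $4,687.20 + $9,851.40 = $15,258.15
Ending inventory: 259 @ $19.80 + 220 @ $18.45 + 59 @ $18.60 = $10,284.60
Check: goods available $25,542.75 = COGS $15,258.15 + ending $10,284.60

COGS = $15,258.15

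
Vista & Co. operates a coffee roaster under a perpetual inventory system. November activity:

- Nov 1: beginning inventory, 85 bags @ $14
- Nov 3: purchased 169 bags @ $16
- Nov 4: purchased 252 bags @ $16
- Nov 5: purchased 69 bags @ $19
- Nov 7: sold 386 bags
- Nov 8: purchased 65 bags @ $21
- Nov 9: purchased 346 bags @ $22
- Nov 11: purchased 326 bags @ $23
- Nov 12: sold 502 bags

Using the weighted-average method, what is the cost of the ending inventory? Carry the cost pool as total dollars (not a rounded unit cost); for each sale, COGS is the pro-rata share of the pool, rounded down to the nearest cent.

Ending inventory = $8,933.85

After Nov 1: 85 on hand, pool $1,190.00 (≈ $14.0000 each)
After Nov 3: 254 on hand, pool $3,894.00 (≈ $15.3307 each)
After Nov 4: 506 on hand, pool $7,926.00 (≈ $15.6640 each)
After Nov 5: 575 on hand, pool $9,237.00 (≈ $16.0643 each)
Nov 7, sell 386: 386/575 × $9,237.00 → $6,200.83
After Nov 8: 254 on hand, pool $4,401.17 (≈ $17.3274 each)
After Nov 9: 600 on hand, pool $12,013.17 (≈ $20.0220 each)
After Nov 11: 926 on hand, pool $19,511.17 (≈ $21.0704 each)
Nov 12, sell 502: 502/926 × $19,511.17 → $10,577.32
Total COGS = $6,200.83 + $10,577.32 = $16,778.15
Ending inventory (cost pool remaining) = $8,933.85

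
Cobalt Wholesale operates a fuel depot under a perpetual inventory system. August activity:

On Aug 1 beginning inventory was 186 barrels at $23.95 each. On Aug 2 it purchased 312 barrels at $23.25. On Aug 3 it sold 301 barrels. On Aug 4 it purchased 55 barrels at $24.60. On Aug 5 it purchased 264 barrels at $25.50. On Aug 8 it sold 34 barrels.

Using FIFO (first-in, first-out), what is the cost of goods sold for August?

Aug 3, 301 sold [FIFO — oldest first]: 186 @ $23.95 + 115 @ $23.25 = $7,128.45
Aug 8, 34 sold [FIFO — oldest first]: 34 @ $23.25 = $790.50
Total COGS = $7,128.45 + $790.50 = $7,918.95
Ending inventory: 163 @ $23.25 + 55 @ $24.60 + 264 @ $25.50 = $11,874.75

COGS = $7,918.95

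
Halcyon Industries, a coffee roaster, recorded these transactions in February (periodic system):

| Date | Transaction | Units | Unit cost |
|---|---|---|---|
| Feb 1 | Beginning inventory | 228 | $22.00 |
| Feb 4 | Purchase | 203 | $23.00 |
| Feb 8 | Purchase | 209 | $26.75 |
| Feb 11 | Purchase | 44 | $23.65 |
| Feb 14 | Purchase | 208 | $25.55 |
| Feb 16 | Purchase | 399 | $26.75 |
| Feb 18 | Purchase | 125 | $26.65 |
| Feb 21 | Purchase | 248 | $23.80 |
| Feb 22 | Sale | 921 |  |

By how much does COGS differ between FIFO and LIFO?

$1,307.35

FIFO COGS: 228 @ $22.00 + 203 @ $23.00 + 209 @ $26.75 + 44 @ $23.65 + 208 @ $25.55 + 29 @ $26.75 = $22,406.50
LIFO COGS: 248 @ $23.80 + 125 @ $26.65 + 399 @ $26.75 + 149 @ $25.55 = $23,713.85
Difference = |$22,406.50 − $23,713.85| = $1,307.35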